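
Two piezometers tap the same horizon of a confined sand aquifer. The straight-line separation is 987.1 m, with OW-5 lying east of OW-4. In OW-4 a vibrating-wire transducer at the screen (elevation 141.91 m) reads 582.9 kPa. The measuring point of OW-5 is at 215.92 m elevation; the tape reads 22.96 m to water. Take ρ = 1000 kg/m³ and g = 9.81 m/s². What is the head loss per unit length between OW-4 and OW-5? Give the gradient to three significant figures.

Pressure head at OW-4: ψ = P/(ρg) = 582.9×1000 / (1000 × 9.81) = 59.42 m.
Total head at OW-4: h = z + ψ = 141.91 + 59.42 = 201.33 m.
Total head at OW-5: h = 215.92 − 22.96 = 192.96 m.
Head difference: h(OW-4) − h(OW-5) = 201.33 − 192.96 = 8.37 m.
Hydraulic gradient: i = |Δh| / L = 8.37 / 987.1 = 0.00848.

i ≈ 0.00848 m/m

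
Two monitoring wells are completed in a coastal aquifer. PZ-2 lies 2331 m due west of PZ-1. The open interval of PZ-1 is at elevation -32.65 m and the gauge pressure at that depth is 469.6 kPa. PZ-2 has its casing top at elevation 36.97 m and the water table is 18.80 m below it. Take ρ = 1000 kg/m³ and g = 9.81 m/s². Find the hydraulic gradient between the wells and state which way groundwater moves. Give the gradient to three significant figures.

Pressure head at PZ-1: ψ = P/(ρg) = 469.6×1000 / (1000 × 9.81) = 47.87 m.
Total head at PZ-1: h = z + ψ = -32.65 + 47.87 = 15.22 m.
Total head at PZ-2: h = 36.97 − 18.80 = 18.17 m.
Head difference: h(PZ-1) − h(PZ-2) = 15.22 − 18.17 = -2.95 m.
Hydraulic gradient: i = |Δh| / L = 2.95 / 2331 = 0.00127.
Flow is from higher to lower head: from PZ-2 toward PZ-1, i.e. toward the east.

i ≈ 0.00127; groundwater flows toward the east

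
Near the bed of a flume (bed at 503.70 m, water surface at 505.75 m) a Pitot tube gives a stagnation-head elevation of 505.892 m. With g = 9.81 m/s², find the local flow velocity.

v ≈ 1.67 m/s

Near the bed, under hydrostatic conditions, the piezometric head (z + ψ) equals the free-surface elevation, 505.75 m.
Velocity head = total − piezometric = 505.892 − 505.75 = 0.142 m.
v = √(2g·h_v) = √(2 × 9.81 × 0.142) = 1.67 m/s.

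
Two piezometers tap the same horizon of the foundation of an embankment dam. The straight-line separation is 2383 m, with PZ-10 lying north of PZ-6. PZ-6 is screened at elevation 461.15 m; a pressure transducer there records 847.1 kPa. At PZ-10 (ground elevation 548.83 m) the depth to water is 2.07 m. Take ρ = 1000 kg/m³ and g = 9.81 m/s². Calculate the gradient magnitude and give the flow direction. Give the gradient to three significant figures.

i ≈ 0.000311; groundwater flows toward the north

Pressure head at PZ-6: ψ = P/(ρg) = 847.1×1000 / (1000 × 9.81) = 86.35 m.
Total head at PZ-6: h = z + ψ = 461.15 + 86.35 = 547.50 m.
Total head at PZ-10: h = 548.83 − 2.07 = 546.76 m.
Head difference: h(PZ-6) − h(PZ-10) = 547.50 − 546.76 = 0.74 m.
Hydraulic gradient: i = |Δh| / L = 0.74 / 2383 = 0.000311.
Flow is from higher to lower head: from PZ-6 toward PZ-10, i.e. toward the north.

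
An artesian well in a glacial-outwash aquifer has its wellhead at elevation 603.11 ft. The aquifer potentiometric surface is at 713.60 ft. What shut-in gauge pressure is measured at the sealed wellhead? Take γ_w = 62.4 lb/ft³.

Head above the cap: Δh = 713.60 − 603.11 = 110.49 ft.
P = γΔh/144 = 62.4 × 110.49 / 144 = 47.9 psi.

P ≈ 47.9 psi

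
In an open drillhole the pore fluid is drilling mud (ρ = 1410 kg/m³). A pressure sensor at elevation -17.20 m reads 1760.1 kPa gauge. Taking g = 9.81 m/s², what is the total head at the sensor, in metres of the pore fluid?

ψ = P/(ρg) = 1760.1×1000 / (1410 × 9.81) = 127.25 m.
h = z + ψ = -17.20 + 127.25 = 110.05 m.

h ≈ 110.05 m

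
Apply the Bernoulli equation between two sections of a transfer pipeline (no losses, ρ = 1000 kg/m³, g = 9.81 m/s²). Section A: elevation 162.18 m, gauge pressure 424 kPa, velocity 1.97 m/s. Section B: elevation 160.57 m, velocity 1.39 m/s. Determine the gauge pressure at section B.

P₂ ≈ 441 kPa

Pressure head at A: ψ₁ = P₁/(ρg) = 424×1000 / (1000 × 9.81) = 43.22 m.
Velocity heads: v₁²/2g = 1.97²/19.62 = 0.198 m; v₂²/2g = 1.39²/19.62 = 0.098 m.
Total head H = z₁ + ψ₁ + v₁²/2g = 162.18 + 43.22 + 0.198 = 205.60 m.
ψ₂ = H − z₂ − v₂²/2g = 205.60 − 160.57 − 0.098 = 44.93 m.
P₂ = ρgψ₂ = 1000 × 9.81 × 44.93 ≈ 441 kPa.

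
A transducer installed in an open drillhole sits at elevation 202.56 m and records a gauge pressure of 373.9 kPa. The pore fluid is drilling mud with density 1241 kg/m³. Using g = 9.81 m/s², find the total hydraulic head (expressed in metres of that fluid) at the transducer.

ψ = P/(ρg) = 373.9×1000 / (1241 × 9.81) = 30.71 m.
h = z + ψ = 202.56 + 30.71 = 233.27 m.

h ≈ 233.27 m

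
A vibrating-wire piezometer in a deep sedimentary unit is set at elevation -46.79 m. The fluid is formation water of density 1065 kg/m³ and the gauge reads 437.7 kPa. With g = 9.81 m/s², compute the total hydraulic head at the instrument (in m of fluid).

ψ = P/(ρg) = 437.7×1000 / (1065 × 9.81) = 41.89 m.
h = z + ψ = -46.79 + 41.89 = -4.90 m.

h ≈ -4.90 m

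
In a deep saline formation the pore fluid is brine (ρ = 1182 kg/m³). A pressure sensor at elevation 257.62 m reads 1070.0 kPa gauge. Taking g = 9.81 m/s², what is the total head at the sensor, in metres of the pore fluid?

ψ = P/(ρg) = 1070.0×1000 / (1182 × 9.81) = 92.28 m.
h = z + ψ = 257.62 + 92.28 = 349.90 m.

h ≈ 349.90 m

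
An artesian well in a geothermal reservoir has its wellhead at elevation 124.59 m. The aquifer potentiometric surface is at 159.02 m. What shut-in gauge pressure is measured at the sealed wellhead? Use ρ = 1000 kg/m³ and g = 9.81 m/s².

Head above the cap: Δh = 159.02 − 124.59 = 34.43 m.
P = ρgΔh = 1000 × 9.81 × 34.43 = 337758 Pa ≈ 338 kPa.

P ≈ 338 kPa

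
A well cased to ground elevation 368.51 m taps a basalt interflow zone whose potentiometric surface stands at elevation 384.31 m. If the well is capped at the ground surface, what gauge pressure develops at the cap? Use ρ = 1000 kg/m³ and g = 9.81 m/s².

Head above the cap: Δh = 384.31 − 368.51 = 15.80 m.
P = ρgΔh = 1000 × 9.81 × 15.80 = 154998 Pa ≈ 155 kPa.

P ≈ 155 kPa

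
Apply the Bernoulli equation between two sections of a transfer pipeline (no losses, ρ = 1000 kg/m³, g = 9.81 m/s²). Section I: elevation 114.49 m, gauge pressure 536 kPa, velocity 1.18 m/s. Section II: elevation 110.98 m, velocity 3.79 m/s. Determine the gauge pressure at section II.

Pressure head at I: ψ₁ = P₁/(ρg) = 536×1000 / (1000 × 9.81) = 54.64 m.
Velocity heads: v₁²/2g = 1.18²/19.62 = 0.071 m; v₂²/2g = 3.79²/19.62 = 0.732 m.
Total head H = z₁ + ψ₁ + v₁²/2g = 114.49 + 54.64 + 0.071 = 169.20 m.
ψ₂ = H − z₂ − v₂²/2g = 169.20 − 110.98 − 0.732 = 57.49 m.
P₂ = ρgψ₂ = 1000 × 9.81 × 57.49 ≈ 564 kPa.

P₂ ≈ 564 kPa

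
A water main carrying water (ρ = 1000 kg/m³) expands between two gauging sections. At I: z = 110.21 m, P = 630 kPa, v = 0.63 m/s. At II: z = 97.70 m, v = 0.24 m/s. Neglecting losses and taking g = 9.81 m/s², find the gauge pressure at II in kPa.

P₂ ≈ 753 kPa

Pressure head at I: ψ₁ = P₁/(ρg) = 630×1000 / (1000 × 9.81) = 64.22 m.
Velocity heads: v₁²/2g = 0.63²/19.62 = 0.020 m; v₂²/2g = 0.24²/19.62 = 0.003 m.
Total head H = z₁ + ψ₁ + v₁²/2g = 110.21 + 64.22 + 0.020 = 174.45 m.
ψ₂ = H − z₂ − v₂²/2g = 174.45 − 97.70 − 0.003 = 76.75 m.
P₂ = ρgψ₂ = 1000 × 9.81 × 76.75 ≈ 753 kPa.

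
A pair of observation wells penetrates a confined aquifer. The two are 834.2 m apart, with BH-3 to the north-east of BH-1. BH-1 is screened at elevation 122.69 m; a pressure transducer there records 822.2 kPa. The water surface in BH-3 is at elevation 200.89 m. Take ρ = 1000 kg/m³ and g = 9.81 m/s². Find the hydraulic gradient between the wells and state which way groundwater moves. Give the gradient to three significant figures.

Pressure head at BH-1: ψ = P/(ρg) = 822.2×1000 / (1000 × 9.81) = 83.81 m.
Total head at BH-1: h = z + ψ = 122.69 + 83.81 = 206.50 m.
Total head at BH-3: h = 200.89 m (water level in the piezometer is the total head).
Head difference: h(BH-1) − h(BH-3) = 206.50 − 200.89 = 5.61 m.
Hydraulic gradient: i = |Δh| / L = 5.61 / 834.2 = 0.00673.
Flow is from higher to lower head: from BH-1 toward BH-3, i.e. toward the north-east.

i ≈ 0.00673; groundwater flows toward the north-east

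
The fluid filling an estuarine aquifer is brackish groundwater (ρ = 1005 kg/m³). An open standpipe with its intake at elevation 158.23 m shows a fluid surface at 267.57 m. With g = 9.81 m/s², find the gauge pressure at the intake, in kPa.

P ≈ 1080 kPa

Pressure head ψ = h − z = 267.57 − 158.23 = 109.34 m.
P = ρgψ = 1005 × 9.81 × 109.34 = 1077989 Pa ≈ 1080 kPa.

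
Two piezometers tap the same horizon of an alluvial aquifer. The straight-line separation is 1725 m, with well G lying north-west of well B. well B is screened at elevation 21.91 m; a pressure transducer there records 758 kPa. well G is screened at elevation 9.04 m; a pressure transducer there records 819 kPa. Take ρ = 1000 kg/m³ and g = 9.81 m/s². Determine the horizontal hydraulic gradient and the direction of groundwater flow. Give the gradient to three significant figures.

i ≈ 0.00386; groundwater flows toward the north-west

Pressure head at well B: ψ = P/(ρg) = 758×1000 / (1000 × 9.81) = 77.27 m.
Total head at well B: h = z + ψ = 21.91 + 77.27 = 99.18 m.
Pressure head at well G: ψ = P/(ρg) = 819×1000 / (1000 × 9.81) = 83.49 m.
Total head at well G: h = z + ψ = 9.04 + 83.49 = 92.53 m.
Head difference: h(well B) − h(well G) = 99.18 − 92.53 = 6.65 m.
Hydraulic gradient: i = |Δh| / L = 6.65 / 1725 = 0.00386.
Flow is from higher to lower head: from well B toward well G, i.e. toward the north-west.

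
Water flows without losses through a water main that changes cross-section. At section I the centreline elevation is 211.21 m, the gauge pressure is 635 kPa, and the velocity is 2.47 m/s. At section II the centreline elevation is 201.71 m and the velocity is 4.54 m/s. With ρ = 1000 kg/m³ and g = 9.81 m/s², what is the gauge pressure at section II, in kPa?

Pressure head at I: ψ₁ = P₁/(ρg) = 635×1000 / (1000 × 9.81) = 64.73 m.
Velocity heads: v₁²/2g = 2.47²/19.62 = 0.311 m; v₂²/2g = 4.54²/19.62 = 1.051 m.
Total head H = z₁ + ψ₁ + v₁²/2g = 211.21 + 64.73 + 0.311 = 276.25 m.
ψ₂ = H − z₂ − v₂²/2g = 276.25 − 201.71 − 1.051 = 73.49 m.
P₂ = ρgψ₂ = 1000 × 9.81 × 73.49 ≈ 721 kPa.

P₂ ≈ 721 kPa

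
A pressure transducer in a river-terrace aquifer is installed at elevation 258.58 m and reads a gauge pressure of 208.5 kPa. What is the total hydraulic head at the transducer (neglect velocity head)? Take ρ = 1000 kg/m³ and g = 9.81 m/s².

h ≈ 279.83 m

ψ = P/(ρg) = 208.5×1000 / (1000 × 9.81) = 21.25 m.
h = z + ψ = 258.58 + 21.25 = 279.83 m.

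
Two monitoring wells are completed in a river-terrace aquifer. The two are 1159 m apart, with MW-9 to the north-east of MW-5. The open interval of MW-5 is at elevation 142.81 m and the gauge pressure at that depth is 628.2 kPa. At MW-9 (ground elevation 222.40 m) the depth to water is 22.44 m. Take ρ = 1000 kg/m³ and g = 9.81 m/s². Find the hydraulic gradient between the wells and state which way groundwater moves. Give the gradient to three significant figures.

Pressure head at MW-5: ψ = P/(ρg) = 628.2×1000 / (1000 × 9.81) = 64.04 m.
Total head at MW-5: h = z + ψ = 142.81 + 64.04 = 206.85 m.
Total head at MW-9: h = 222.40 − 22.44 = 199.96 m.
Head difference: h(MW-5) − h(MW-9) = 206.85 − 199.96 = 6.89 m.
Hydraulic gradient: i = |Δh| / L = 6.89 / 1159 = 0.00594.
Flow is from higher to lower head: from MW-5 toward MW-9, i.e. toward the north-east.

i ≈ 0.00594; groundwater flows toward the north-east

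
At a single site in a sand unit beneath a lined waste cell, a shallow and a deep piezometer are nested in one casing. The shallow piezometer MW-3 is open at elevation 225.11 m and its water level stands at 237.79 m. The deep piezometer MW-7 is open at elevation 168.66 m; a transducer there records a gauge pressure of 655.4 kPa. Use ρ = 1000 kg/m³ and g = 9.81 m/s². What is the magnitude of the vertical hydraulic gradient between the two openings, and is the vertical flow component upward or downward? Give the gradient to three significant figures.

|i_v| ≈ 0.0411; vertical flow is downward

Total head at MW-3: h = 237.79 m (water level in the standpipe).
Pressure head at MW-7: ψ = P/(ρg) = 655.4×1000 / (1000 × 9.81) = 66.81 m.
Total head at MW-7: h = z + ψ = 168.66 + 66.81 = 235.47 m.
Δh = h(MW-3) − h(MW-7) = 237.79 − 235.47 = 2.32 m.
Vertical separation Δz = 225.11 − 168.66 = 56.45 m.
|i_v| = |Δh| / Δz = 2.32 / 56.45 = 0.0411.
Head is higher in the shallow piezometer, so vertical flow is downward (recharge condition).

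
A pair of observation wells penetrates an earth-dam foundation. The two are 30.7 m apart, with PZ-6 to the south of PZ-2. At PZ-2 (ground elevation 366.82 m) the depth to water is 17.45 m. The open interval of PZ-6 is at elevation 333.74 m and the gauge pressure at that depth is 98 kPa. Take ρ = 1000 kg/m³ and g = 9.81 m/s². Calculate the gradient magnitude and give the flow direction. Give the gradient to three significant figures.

i ≈ 0.184; groundwater flows toward the south

Total head at PZ-2: h = 366.82 − 17.45 = 349.37 m.
Pressure head at PZ-6: ψ = P/(ρg) = 98×1000 / (1000 × 9.81) = 9.99 m.
Total head at PZ-6: h = z + ψ = 333.74 + 9.99 = 343.73 m.
Head difference: h(PZ-2) − h(PZ-6) = 349.37 − 343.73 = 5.64 m.
Hydraulic gradient: i = |Δh| / L = 5.64 / 30.7 = 0.184.
Flow is from higher to lower head: from PZ-2 toward PZ-6, i.e. toward the south.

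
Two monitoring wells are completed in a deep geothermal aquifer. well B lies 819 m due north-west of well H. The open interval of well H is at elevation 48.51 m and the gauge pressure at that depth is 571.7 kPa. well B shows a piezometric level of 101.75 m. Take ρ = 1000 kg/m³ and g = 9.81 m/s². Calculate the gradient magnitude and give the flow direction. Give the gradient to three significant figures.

i ≈ 0.00615; groundwater flows toward the north-west

Pressure head at well H: ψ = P/(ρg) = 571.7×1000 / (1000 × 9.81) = 58.28 m.
Total head at well H: h = z + ψ = 48.51 + 58.28 = 106.79 m.
Total head at well B: h = 101.75 m (water level in the piezometer is the total head).
Head difference: h(well H) − h(well B) = 106.79 − 101.75 = 5.04 m.
Hydraulic gradient: i = |Δh| / L = 5.04 / 819 = 0.00615.
Flow is from higher to lower head: from well H toward well B, i.e. toward the north-west.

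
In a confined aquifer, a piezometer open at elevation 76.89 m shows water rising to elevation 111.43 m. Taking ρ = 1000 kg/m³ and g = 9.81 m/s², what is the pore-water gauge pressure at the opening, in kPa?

Pressure head ψ = h − z = 111.43 − 76.89 = 34.54 m.
P = ρgψ = 1000 × 9.81 × 34.54 = 338837 Pa ≈ 339 kPa.

P ≈ 339 kPa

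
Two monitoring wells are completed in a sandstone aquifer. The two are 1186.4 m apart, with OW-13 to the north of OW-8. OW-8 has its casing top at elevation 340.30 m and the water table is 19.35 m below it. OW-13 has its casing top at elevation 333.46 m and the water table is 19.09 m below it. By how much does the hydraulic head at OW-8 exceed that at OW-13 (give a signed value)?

Δh ≈ 6.58 m

Total head at OW-8: h = 340.30 − 19.35 = 320.95 m.
Total head at OW-13: h = 333.46 − 19.09 = 314.37 m.
Head difference: h(OW-8) − h(OW-13) = 320.95 − 314.37 = 6.58 m.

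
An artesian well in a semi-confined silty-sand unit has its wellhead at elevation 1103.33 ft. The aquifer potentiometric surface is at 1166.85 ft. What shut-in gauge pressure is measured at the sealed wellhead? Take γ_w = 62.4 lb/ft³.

P ≈ 27.5 psi

Head above the cap: Δh = 1166.85 − 1103.33 = 63.52 ft.
P = γΔh/144 = 62.4 × 63.52 / 144 = 27.5 psi.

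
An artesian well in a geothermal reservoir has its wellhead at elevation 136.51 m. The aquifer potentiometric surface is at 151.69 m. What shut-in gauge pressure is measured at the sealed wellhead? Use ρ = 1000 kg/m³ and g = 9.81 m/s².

Head above the cap: Δh = 151.69 − 136.51 = 15.18 m.
P = ρgΔh = 1000 × 9.81 × 15.18 = 148916 Pa ≈ 149 kPa.

P ≈ 149 kPa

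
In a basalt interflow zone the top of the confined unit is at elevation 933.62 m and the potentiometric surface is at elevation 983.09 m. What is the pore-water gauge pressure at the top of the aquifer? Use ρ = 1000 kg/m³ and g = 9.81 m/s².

Pressure head at the aquifer top: ψ = h − z = 983.09 − 933.62 = 49.47 m.
P = ρgψ = 1000 × 9.81 × 49.47 = 485301 Pa ≈ 485 kPa.

P ≈ 485 kPa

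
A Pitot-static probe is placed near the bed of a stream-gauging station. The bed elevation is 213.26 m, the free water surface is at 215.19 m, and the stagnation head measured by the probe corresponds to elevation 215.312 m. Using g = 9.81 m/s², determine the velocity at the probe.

Near the bed, under hydrostatic conditions, the piezometric head (z + ψ) equals the free-surface elevation, 215.19 m.
Velocity head = total − piezometric = 215.312 − 215.19 = 0.122 m.
v = √(2g·h_v) = √(2 × 9.81 × 0.122) = 1.55 m/s.

v ≈ 1.55 m/s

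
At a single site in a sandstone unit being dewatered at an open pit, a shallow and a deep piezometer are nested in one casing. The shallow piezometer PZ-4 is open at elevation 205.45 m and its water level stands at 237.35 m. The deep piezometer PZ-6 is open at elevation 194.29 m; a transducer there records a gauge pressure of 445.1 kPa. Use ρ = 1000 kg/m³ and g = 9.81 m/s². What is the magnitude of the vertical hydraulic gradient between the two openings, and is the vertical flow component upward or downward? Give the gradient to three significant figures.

|i_v| ≈ 0.207; vertical flow is upward

Total head at PZ-4: h = 237.35 m (water level in the standpipe).
Pressure head at PZ-6: ψ = P/(ρg) = 445.1×1000 / (1000 × 9.81) = 45.37 m.
Total head at PZ-6: h = z + ψ = 194.29 + 45.37 = 239.66 m.
Δh = h(PZ-4) − h(PZ-6) = 237.35 − 239.66 = -2.31 m.
Vertical separation Δz = 205.45 − 194.29 = 11.16 m.
|i_v| = |Δh| / Δz = 2.31 / 11.16 = 0.207.
Head is higher in the deep piezometer, so vertical flow is upward (discharge condition).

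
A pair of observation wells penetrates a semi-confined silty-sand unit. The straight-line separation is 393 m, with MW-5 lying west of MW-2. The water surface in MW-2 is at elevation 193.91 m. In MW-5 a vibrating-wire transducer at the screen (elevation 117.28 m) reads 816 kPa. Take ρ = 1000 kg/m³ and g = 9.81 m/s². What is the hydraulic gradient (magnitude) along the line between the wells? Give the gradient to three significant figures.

i ≈ 0.0167

Total head at MW-2: h = 193.91 m (water level in the piezometer is the total head).
Pressure head at MW-5: ψ = P/(ρg) = 816×1000 / (1000 × 9.81) = 83.18 m.
Total head at MW-5: h = z + ψ = 117.28 + 83.18 = 200.46 m.
Head difference: h(MW-2) − h(MW-5) = 193.91 − 200.46 = -6.55 m.
Hydraulic gradient: i = |Δh| / L = 6.55 / 393 = 0.0167.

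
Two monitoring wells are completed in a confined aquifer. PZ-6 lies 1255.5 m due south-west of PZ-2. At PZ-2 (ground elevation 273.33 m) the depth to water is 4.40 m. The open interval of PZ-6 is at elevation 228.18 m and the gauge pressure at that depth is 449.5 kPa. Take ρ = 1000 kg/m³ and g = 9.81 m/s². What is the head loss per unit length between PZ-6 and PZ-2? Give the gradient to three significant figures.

i ≈ 0.00404 m/m

Total head at PZ-2: h = 273.33 − 4.40 = 268.93 m.
Pressure head at PZ-6: ψ = P/(ρg) = 449.5×1000 / (1000 × 9.81) = 45.82 m.
Total head at PZ-6: h = z + ψ = 228.18 + 45.82 = 274.00 m.
Head difference: h(PZ-2) − h(PZ-6) = 268.93 − 274.00 = -5.07 m.
Hydraulic gradient: i = |Δh| / L = 5.07 / 1255.5 = 0.00404.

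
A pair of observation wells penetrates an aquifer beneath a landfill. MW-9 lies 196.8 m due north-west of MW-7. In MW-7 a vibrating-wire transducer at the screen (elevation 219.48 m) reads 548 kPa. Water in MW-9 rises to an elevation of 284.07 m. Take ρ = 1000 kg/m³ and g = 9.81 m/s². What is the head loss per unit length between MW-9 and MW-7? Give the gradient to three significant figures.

i ≈ 0.0444 m/m

Pressure head at MW-7: ψ = P/(ρg) = 548×1000 / (1000 × 9.81) = 55.86 m.
Total head at MW-7: h = z + ψ = 219.48 + 55.86 = 275.34 m.
Total head at MW-9: h = 284.07 m (water level in the piezometer is the total head).
Head difference: h(MW-7) − h(MW-9) = 275.34 − 284.07 = -8.73 m.
Hydraulic gradient: i = |Δh| / L = 8.73 / 196.8 = 0.0444.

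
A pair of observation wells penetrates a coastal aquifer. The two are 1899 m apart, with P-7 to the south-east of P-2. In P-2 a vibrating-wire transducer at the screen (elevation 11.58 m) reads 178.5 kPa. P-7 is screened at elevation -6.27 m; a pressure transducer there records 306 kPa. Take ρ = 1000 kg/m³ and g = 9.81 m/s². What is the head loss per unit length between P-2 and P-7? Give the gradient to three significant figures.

Pressure head at P-2: ψ = P/(ρg) = 178.5×1000 / (1000 × 9.81) = 18.20 m.
Total head at P-2: h = z + ψ = 11.58 + 18.20 = 29.78 m.
Pressure head at P-7: ψ = P/(ρg) = 306×1000 / (1000 × 9.81) = 31.19 m.
Total head at P-7: h = z + ψ = -6.27 + 31.19 = 24.92 m.
Head difference: h(P-2) − h(P-7) = 29.78 − 24.92 = 4.86 m.
Hydraulic gradient: i = |Δh| / L = 4.86 / 1899 = 0.00256.

i ≈ 0.00256 m/m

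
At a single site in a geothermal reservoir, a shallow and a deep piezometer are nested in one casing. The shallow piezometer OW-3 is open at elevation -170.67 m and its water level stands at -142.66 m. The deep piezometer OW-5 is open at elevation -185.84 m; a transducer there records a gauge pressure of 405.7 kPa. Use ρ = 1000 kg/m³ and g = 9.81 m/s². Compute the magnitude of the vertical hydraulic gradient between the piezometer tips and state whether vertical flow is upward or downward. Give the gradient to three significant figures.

Total head at OW-3: h = -142.66 m (water level in the standpipe).
Pressure head at OW-5: ψ = P/(ρg) = 405.7×1000 / (1000 × 9.81) = 41.36 m.
Total head at OW-5: h = z + ψ = -185.84 + 41.36 = -144.48 m.
Δh = h(OW-3) − h(OW-5) = -142.66 − (-144.48) = 1.82 m.
Vertical separation Δz = -170.67 − (-185.84) = 15.17 m.
|i_v| = |Δh| / Δz = 1.82 / 15.17 = 0.120.
Head is higher in the shallow piezometer, so vertical flow is downward (recharge condition).

|i_v| ≈ 0.120; vertical flow is downward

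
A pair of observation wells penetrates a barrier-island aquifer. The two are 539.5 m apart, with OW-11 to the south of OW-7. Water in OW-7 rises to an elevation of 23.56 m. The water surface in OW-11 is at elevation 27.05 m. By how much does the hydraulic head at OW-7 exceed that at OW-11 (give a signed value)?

Total head at OW-7: h = 23.56 m (water level in the piezometer is the total head).
Total head at OW-11: h = 27.05 m (water level in the piezometer is the total head).
Head difference: h(OW-7) − h(OW-11) = 23.56 − 27.05 = -3.49 m.

Δh ≈ -3.49 m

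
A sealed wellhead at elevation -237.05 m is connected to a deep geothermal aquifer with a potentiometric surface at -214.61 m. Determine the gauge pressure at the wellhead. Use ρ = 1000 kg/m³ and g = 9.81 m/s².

P ≈ 220 kPa

Head above the cap: Δh = -214.61 − (-237.05) = 22.44 m.
P = ρgΔh = 1000 × 9.81 × 22.44 = 220136 Pa ≈ 220 kPa.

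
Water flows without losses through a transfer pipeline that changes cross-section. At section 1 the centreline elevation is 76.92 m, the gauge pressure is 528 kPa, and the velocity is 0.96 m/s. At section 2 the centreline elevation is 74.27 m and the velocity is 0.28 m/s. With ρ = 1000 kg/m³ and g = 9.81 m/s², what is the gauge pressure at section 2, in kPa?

Pressure head at 1: ψ₁ = P₁/(ρg) = 528×1000 / (1000 × 9.81) = 53.82 m.
Velocity heads: v₁²/2g = 0.96²/19.62 = 0.047 m; v₂²/2g = 0.28²/19.62 = 0.004 m.
Total head H = z₁ + ψ₁ + v₁²/2g = 76.92 + 53.82 + 0.047 = 130.79 m.
ψ₂ = H − z₂ − v₂²/2g = 130.79 − 74.27 − 0.004 = 56.52 m.
P₂ = ρgψ₂ = 1000 × 9.81 × 56.52 ≈ 554 kPa.

P₂ ≈ 554 kPa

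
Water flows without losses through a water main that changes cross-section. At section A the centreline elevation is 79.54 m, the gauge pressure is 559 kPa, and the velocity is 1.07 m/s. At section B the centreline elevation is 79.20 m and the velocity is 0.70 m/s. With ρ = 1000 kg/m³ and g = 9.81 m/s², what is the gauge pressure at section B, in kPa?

Pressure head at A: ψ₁ = P₁/(ρg) = 559×1000 / (1000 × 9.81) = 56.98 m.
Velocity heads: v₁²/2g = 1.07²/19.62 = 0.058 m; v₂²/2g = 0.70²/19.62 = 0.025 m.
Total head H = z₁ + ψ₁ + v₁²/2g = 79.54 + 56.98 + 0.058 = 136.58 m.
ψ₂ = H − z₂ − v₂²/2g = 136.58 − 79.20 − 0.025 = 57.36 m.
P₂ = ρgψ₂ = 1000 × 9.81 × 57.36 ≈ 563 kPa.

P₂ ≈ 563 kPa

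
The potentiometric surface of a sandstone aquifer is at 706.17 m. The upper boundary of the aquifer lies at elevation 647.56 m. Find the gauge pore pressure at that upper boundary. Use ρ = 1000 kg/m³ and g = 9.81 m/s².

P ≈ 575 kPa

Pressure head at the aquifer top: ψ = h − z = 706.17 − 647.56 = 58.61 m.
P = ρgψ = 1000 × 9.81 × 58.61 = 574964 Pa ≈ 575 kPa.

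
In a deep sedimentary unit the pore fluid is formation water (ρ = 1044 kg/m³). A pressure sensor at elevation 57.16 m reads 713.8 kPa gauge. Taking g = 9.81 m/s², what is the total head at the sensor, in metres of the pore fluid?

ψ = P/(ρg) = 713.8×1000 / (1044 × 9.81) = 69.70 m.
h = z + ψ = 57.16 + 69.70 = 126.86 m.

h ≈ 126.86 m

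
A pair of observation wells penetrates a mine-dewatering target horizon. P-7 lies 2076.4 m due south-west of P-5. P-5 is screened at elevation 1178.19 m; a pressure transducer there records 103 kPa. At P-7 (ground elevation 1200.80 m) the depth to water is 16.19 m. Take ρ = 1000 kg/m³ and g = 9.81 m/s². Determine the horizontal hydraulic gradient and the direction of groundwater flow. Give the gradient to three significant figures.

Pressure head at P-5: ψ = P/(ρg) = 103×1000 / (1000 × 9.81) = 10.50 m.
Total head at P-5: h = z + ψ = 1178.19 + 10.50 = 1188.69 m.
Total head at P-7: h = 1200.80 − 16.19 = 1184.61 m.
Head difference: h(P-5) − h(P-7) = 1188.69 − 1184.61 = 4.08 m.
Hydraulic gradient: i = |Δh| / L = 4.08 / 2076.4 = 0.00196.
Flow is from higher to lower head: from P-5 toward P-7, i.e. toward the south-west.

i ≈ 0.00196; groundwater flows toward the south-west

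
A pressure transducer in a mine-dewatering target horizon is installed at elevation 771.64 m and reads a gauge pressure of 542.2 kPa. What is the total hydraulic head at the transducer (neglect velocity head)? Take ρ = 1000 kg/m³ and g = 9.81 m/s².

h ≈ 826.91 m

ψ = P/(ρg) = 542.2×1000 / (1000 × 9.81) = 55.27 m.
h = z + ψ = 771.64 + 55.27 = 826.91 m.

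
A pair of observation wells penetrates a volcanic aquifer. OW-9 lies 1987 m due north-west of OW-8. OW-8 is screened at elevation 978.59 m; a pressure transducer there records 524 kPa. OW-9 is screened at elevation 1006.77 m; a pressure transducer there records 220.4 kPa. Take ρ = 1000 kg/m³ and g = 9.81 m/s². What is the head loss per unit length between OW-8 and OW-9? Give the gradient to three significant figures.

Pressure head at OW-8: ψ = P/(ρg) = 524×1000 / (1000 × 9.81) = 53.41 m.
Total head at OW-8: h = z + ψ = 978.59 + 53.41 = 1032.00 m.
Pressure head at OW-9: ψ = P/(ρg) = 220.4×1000 / (1000 × 9.81) = 22.47 m.
Total head at OW-9: h = z + ψ = 1006.77 + 22.47 = 1029.24 m.
Head difference: h(OW-8) − h(OW-9) = 1032.00 − 1029.24 = 2.76 m.
Hydraulic gradient: i = |Δh| / L = 2.76 / 1987 = 0.00139.

i ≈ 0.00139 m/m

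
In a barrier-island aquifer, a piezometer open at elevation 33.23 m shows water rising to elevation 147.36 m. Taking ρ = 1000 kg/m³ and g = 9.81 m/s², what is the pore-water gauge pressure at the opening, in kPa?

P ≈ 1120 kPa

Pressure head ψ = h − z = 147.36 − 33.23 = 114.13 m.
P = ρgψ = 1000 × 9.81 × 114.13 = 1119615 Pa ≈ 1120 kPa.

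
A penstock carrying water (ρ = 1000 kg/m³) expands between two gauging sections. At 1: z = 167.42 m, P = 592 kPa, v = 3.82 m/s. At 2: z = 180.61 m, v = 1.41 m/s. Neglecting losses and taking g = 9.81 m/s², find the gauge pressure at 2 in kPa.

P₂ ≈ 469 kPa

Pressure head at 1: ψ₁ = P₁/(ρg) = 592×1000 / (1000 × 9.81) = 60.35 m.
Velocity heads: v₁²/2g = 3.82²/19.62 = 0.744 m; v₂²/2g = 1.41²/19.62 = 0.101 m.
Total head H = z₁ + ψ₁ + v₁²/2g = 167.42 + 60.35 + 0.744 = 228.51 m.
ψ₂ = H − z₂ − v₂²/2g = 228.51 − 180.61 − 0.101 = 47.80 m.
P₂ = ρgψ₂ = 1000 × 9.81 × 47.80 ≈ 469 kPa.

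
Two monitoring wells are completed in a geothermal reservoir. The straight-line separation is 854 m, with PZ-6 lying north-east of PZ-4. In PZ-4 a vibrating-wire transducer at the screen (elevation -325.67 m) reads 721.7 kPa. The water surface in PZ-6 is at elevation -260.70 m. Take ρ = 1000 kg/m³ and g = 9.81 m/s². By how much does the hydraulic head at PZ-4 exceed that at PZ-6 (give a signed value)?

Δh ≈ 8.60 m

Pressure head at PZ-4: ψ = P/(ρg) = 721.7×1000 / (1000 × 9.81) = 73.57 m.
Total head at PZ-4: h = z + ψ = -325.67 + 73.57 = -252.10 m.
Total head at PZ-6: h = -260.70 m (water level in the piezometer is the total head).
Head difference: h(PZ-4) − h(PZ-6) = -252.10 − (-260.70) = 8.60 m.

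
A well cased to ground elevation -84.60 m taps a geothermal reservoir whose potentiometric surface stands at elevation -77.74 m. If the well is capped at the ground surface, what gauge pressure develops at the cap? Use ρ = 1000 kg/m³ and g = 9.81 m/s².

P ≈ 67.3 kPa

Head above the cap: Δh = -77.74 − (-84.60) = 6.86 m.
P = ρgΔh = 1000 × 9.81 × 6.86 = 67297 Pa ≈ 67.3 kPa.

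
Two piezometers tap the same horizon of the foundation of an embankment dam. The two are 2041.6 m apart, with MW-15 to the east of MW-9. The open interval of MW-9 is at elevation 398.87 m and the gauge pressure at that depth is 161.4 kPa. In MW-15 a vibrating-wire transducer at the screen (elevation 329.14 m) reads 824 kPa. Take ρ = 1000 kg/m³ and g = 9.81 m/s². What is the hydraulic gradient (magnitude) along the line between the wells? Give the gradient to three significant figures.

i ≈ 0.00107

Pressure head at MW-9: ψ = P/(ρg) = 161.4×1000 / (1000 × 9.81) = 16.45 m.
Total head at MW-9: h = z + ψ = 398.87 + 16.45 = 415.32 m.
Pressure head at MW-15: ψ = P/(ρg) = 824×1000 / (1000 × 9.81) = 84.00 m.
Total head at MW-15: h = z + ψ = 329.14 + 84.00 = 413.14 m.
Head difference: h(MW-9) − h(MW-15) = 415.32 − 413.14 = 2.18 m.
Hydraulic gradient: i = |Δh| / L = 2.18 / 2041.6 = 0.00107.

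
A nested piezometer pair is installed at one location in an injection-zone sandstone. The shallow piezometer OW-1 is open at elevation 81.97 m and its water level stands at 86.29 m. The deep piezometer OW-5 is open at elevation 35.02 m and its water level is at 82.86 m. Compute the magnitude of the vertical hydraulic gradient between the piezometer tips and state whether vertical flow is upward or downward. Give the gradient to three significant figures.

|i_v| ≈ 0.0731; vertical flow is downward

Total head at OW-1: h = 86.29 m (water level in the standpipe).
Total head at OW-5: h = 82.86 m.
Δh = h(OW-1) − h(OW-5) = 86.29 − 82.86 = 3.43 m.
Vertical separation Δz = 81.97 − 35.02 = 46.95 m.
|i_v| = |Δh| / Δz = 3.43 / 46.95 = 0.0731.
Head is higher in the shallow piezometer, so vertical flow is downward (recharge condition).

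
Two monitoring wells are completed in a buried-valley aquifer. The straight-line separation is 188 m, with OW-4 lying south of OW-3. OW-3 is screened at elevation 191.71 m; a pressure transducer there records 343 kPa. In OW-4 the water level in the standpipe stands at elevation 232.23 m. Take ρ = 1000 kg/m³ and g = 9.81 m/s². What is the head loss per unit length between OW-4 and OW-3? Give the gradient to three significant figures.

Pressure head at OW-3: ψ = P/(ρg) = 343×1000 / (1000 × 9.81) = 34.96 m.
Total head at OW-3: h = z + ψ = 191.71 + 34.96 = 226.67 m.
Total head at OW-4: h = 232.23 m (water level in the piezometer is the total head).
Head difference: h(OW-3) − h(OW-4) = 226.67 − 232.23 = -5.56 m.
Hydraulic gradient: i = |Δh| / L = 5.56 / 188 = 0.0296.

i ≈ 0.0296 m/m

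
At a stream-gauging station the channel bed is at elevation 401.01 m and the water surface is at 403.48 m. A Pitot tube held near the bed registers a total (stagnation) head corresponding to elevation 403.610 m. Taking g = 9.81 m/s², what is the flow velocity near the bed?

Near the bed, under hydrostatic conditions, the piezometric head (z + ψ) equals the free-surface elevation, 403.48 m.
Velocity head = total − piezometric = 403.610 − 403.48 = 0.130 m.
v = √(2g·h_v) = √(2 × 9.81 × 0.130) = 1.60 m/s.

v ≈ 1.60 m/s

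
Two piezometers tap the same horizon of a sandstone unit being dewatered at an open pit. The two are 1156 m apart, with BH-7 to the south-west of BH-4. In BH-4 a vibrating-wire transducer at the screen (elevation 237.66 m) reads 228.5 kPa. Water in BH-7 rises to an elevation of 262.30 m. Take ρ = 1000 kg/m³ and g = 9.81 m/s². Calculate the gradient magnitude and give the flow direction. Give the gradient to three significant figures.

i ≈ 0.00117; groundwater flows toward the north-east

Pressure head at BH-4: ψ = P/(ρg) = 228.5×1000 / (1000 × 9.81) = 23.29 m.
Total head at BH-4: h = z + ψ = 237.66 + 23.29 = 260.95 m.
Total head at BH-7: h = 262.30 m (water level in the piezometer is the total head).
Head difference: h(BH-4) − h(BH-7) = 260.95 − 262.30 = -1.35 m.
Hydraulic gradient: i = |Δh| / L = 1.35 / 1156 = 0.00117.
Flow is from higher to lower head: from BH-7 toward BH-4, i.e. toward the north-east.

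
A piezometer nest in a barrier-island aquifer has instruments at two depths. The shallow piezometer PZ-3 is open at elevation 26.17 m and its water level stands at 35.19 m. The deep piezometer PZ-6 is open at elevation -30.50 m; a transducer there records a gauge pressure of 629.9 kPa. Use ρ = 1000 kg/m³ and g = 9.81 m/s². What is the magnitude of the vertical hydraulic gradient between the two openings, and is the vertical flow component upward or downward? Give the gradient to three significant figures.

Total head at PZ-3: h = 35.19 m (water level in the standpipe).
Pressure head at PZ-6: ψ = P/(ρg) = 629.9×1000 / (1000 × 9.81) = 64.21 m.
Total head at PZ-6: h = z + ψ = -30.50 + 64.21 = 33.71 m.
Δh = h(PZ-3) − h(PZ-6) = 35.19 − 33.71 = 1.48 m.
Vertical separation Δz = 26.17 − (-30.50) = 56.67 m.
|i_v| = |Δh| / Δz = 1.48 / 56.67 = 0.0261.
Head is higher in the shallow piezometer, so vertical flow is downward (recharge condition).

|i_v| ≈ 0.0261; vertical flow is downward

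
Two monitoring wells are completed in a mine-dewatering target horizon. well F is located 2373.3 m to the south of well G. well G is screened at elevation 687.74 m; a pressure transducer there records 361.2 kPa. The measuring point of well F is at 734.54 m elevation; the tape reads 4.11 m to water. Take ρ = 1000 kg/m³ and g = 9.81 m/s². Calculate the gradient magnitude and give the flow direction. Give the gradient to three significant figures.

i ≈ 0.00247; groundwater flows toward the north

Pressure head at well G: ψ = P/(ρg) = 361.2×1000 / (1000 × 9.81) = 36.82 m.
Total head at well G: h = z + ψ = 687.74 + 36.82 = 724.56 m.
Total head at well F: h = 734.54 − 4.11 = 730.43 m.
Head difference: h(well G) − h(well F) = 724.56 − 730.43 = -5.87 m.
Hydraulic gradient: i = |Δh| / L = 5.87 / 2373.3 = 0.00247.
Flow is from higher to lower head: from well F toward well G, i.e. toward the north.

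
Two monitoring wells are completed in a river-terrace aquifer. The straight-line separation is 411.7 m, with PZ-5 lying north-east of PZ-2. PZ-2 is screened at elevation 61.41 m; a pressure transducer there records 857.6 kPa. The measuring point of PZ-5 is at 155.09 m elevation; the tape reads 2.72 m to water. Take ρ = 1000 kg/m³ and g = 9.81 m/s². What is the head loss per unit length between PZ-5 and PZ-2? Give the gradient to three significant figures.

Pressure head at PZ-2: ψ = P/(ρg) = 857.6×1000 / (1000 × 9.81) = 87.42 m.
Total head at PZ-2: h = z + ψ = 61.41 + 87.42 = 148.83 m.
Total head at PZ-5: h = 155.09 − 2.72 = 152.37 m.
Head difference: h(PZ-2) − h(PZ-5) = 148.83 − 152.37 = -3.54 m.
Hydraulic gradient: i = |Δh| / L = 3.54 / 411.7 = 0.00860.

i ≈ 0.00860 m/m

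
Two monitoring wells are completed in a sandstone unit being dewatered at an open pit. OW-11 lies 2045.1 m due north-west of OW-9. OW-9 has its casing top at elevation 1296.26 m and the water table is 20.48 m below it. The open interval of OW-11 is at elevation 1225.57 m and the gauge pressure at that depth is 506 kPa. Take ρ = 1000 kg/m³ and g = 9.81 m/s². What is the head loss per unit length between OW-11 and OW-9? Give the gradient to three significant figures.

i ≈ 0.000670 m/m

Total head at OW-9: h = 1296.26 − 20.48 = 1275.78 m.
Pressure head at OW-11: ψ = P/(ρg) = 506×1000 / (1000 × 9.81) = 51.58 m.
Total head at OW-11: h = z + ψ = 1225.57 + 51.58 = 1277.15 m.
Head difference: h(OW-9) − h(OW-11) = 1275.78 − 1277.15 = -1.37 m.
Hydraulic gradient: i = |Δh| / L = 1.37 / 2045.1 = 0.000670.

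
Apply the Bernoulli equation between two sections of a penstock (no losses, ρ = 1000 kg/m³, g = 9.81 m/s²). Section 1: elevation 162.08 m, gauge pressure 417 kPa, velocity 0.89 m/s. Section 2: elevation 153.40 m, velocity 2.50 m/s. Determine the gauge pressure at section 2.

P₂ ≈ 499 kPa

Pressure head at 1: ψ₁ = P₁/(ρg) = 417×1000 / (1000 × 9.81) = 42.51 m.
Velocity heads: v₁²/2g = 0.89²/19.62 = 0.040 m; v₂²/2g = 2.50²/19.62 = 0.319 m.
Total head H = z₁ + ψ₁ + v₁²/2g = 162.08 + 42.51 + 0.040 = 204.63 m.
ψ₂ = H − z₂ − v₂²/2g = 204.63 − 153.40 − 0.319 = 50.91 m.
P₂ = ρgψ₂ = 1000 × 9.81 × 50.91 ≈ 499 kPa.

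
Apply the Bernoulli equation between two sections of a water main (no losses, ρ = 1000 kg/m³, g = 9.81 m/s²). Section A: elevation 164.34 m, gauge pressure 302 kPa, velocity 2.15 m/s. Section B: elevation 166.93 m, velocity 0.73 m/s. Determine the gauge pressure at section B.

Pressure head at A: ψ₁ = P₁/(ρg) = 302×1000 / (1000 × 9.81) = 30.78 m.
Velocity heads: v₁²/2g = 2.15²/19.62 = 0.236 m; v₂²/2g = 0.73²/19.62 = 0.027 m.
Total head H = z₁ + ψ₁ + v₁²/2g = 164.34 + 30.78 + 0.236 = 195.36 m.
ψ₂ = H − z₂ − v₂²/2g = 195.36 − 166.93 − 0.027 = 28.40 m.
P₂ = ρgψ₂ = 1000 × 9.81 × 28.40 ≈ 279 kPa.

P₂ ≈ 279 kPa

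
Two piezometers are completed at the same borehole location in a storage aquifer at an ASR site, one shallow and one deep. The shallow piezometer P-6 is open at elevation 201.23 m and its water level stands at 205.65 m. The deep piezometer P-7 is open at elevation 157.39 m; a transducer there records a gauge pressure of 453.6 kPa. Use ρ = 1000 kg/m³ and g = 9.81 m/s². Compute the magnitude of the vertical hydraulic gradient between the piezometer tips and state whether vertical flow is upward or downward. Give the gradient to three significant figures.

|i_v| ≈ 0.0461; vertical flow is downward

Total head at P-6: h = 205.65 m (water level in the standpipe).
Pressure head at P-7: ψ = P/(ρg) = 453.6×1000 / (1000 × 9.81) = 46.24 m.
Total head at P-7: h = z + ψ = 157.39 + 46.24 = 203.63 m.
Δh = h(P-6) − h(P-7) = 205.65 − 203.63 = 2.02 m.
Vertical separation Δz = 201.23 − 157.39 = 43.84 m.
|i_v| = |Δh| / Δz = 2.02 / 43.84 = 0.0461.
Head is higher in the shallow piezometer, so vertical flow is downward (recharge condition).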